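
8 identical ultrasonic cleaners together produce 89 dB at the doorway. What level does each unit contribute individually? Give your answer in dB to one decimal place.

80.0 dB

8 equal contributions raise the level by 10·log₁₀ 8 = 9.031 dB, so each unit alone gives 89 − 9.031.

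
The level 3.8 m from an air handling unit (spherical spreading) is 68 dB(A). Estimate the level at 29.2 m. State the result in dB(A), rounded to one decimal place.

Spherical spreading from a point source gives a 20·log₁₀(r₂/r₁) drop.
L₂ = 68 − 20·log₁₀(29.2/3.8) = 68 − 17.712 = 50.29 dB(A).

50.3 dB(A)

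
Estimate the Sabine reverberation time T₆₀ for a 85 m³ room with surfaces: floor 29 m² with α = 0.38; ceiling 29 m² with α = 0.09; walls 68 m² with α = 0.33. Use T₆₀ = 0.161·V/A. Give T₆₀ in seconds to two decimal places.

A = Σ Sᵢαᵢ = 29·0.38 + 29·0.09 + 68·0.33 = 36.07 m².
T₆₀ = 0.161 × 85 / 36.07 = 0.379 s.

0.38 s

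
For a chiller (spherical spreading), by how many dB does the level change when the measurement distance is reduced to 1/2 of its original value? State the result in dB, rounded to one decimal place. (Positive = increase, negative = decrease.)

With spherical spreading the level changes by −20·log₁₀(r₂/r₁).
ΔL = −20·log₁₀(0.5) = +6.02 dB.

+6.0 dB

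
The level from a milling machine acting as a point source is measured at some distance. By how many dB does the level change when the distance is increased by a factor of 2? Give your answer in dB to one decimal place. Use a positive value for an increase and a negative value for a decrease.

-6.0 dB

Point-source spreading: ΔL = −20·log₁₀(r₂/r₁).
ΔL = −20·log₁₀(2) = -6.02 dB.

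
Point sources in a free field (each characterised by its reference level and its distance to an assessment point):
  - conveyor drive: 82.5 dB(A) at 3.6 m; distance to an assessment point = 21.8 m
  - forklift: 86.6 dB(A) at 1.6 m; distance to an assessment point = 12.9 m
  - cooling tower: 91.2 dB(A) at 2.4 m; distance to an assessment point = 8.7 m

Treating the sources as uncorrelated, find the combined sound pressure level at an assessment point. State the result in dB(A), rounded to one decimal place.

Apply inverse-square spreading to bring every level to the receiver, then sum 10^(L/10).
conveyor drive: 82.5 − 20·log₁₀(21.8/3.6) = 82.5 − 15.64 = 66.86 dB(A).
forklift: 86.6 − 20·log₁₀(12.9/1.6) = 86.6 − 18.13 = 68.47 dB(A).
cooling tower: 91.2 − 20·log₁₀(8.7/2.4) = 91.2 − 11.19 = 80.01 dB(A).
Σ 10^(L/10) = 1.122e+08 → L_total = 10·log₁₀(1.122e+08) = 80.50 dB(A).

80.5 dB(A)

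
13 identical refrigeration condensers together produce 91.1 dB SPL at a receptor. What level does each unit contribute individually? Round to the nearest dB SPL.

For N identical incoherent sources L_total = L₁ + 10·log₁₀ N, so L₁ = 91.1 − 10·log₁₀(13) = 91.1 − 11.139.

80 dB SPL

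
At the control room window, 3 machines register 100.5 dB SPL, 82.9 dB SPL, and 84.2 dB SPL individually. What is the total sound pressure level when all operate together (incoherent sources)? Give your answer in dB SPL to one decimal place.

For uncorrelated sources the intensities add, so convert each level to linear form, sum, and take 10·log₁₀ of the total.
Σ 10^(L/10) = 10^(100.5/10) + 10^(82.9/10) + 10^(84.2/10) = 1.168e+10.
L_total = 10·log₁₀(1.168e+10) = 100.67 dB SPL.

100.7 dB SPL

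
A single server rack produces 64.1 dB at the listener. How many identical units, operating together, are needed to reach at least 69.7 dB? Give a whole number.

N identical sources give L₁ + 10·log₁₀ N, so require 10·log₁₀ N ≥ 69.7 − 64.1 = 5.6 dB.
N ≥ 10^(5.6/10) = 3.631, so N = 4.

4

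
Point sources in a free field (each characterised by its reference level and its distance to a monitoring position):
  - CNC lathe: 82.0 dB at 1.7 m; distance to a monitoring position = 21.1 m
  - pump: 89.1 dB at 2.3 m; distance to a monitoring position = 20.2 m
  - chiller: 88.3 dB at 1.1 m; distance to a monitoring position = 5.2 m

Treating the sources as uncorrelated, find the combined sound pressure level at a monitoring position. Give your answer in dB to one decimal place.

76.2 dB

Apply inverse-square spreading to bring every level to the receiver, then sum 10^(L/10).
CNC lathe: 82.0 − 20·log₁₀(21.1/1.7) = 82.0 − 21.88 = 60.12 dB.
pump: 89.1 − 20·log₁₀(20.2/2.3) = 89.1 − 18.87 = 70.23 dB.
chiller: 88.3 − 20·log₁₀(5.2/1.1) = 88.3 − 13.49 = 74.81 dB.
Σ 10^(L/10) = 4.182e+07 → L_total = 10·log₁₀(4.182e+07) = 76.21 dB.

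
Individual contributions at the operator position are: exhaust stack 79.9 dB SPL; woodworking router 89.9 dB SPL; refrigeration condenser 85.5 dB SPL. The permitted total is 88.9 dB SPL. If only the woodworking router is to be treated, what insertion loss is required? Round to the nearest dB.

5 dB

The untreated sources together contribute 10^(79.9/10) + 10^(85.5/10) = 4.525e+08, i.e. 86.56 dB SPL.
The limit corresponds to 10^(88.9/10) = 7.762e+08; subtracting the fixed part leaves 3.237e+08 for the woodworking router, i.e. 85.10 dB SPL.
So the woodworking router must be reduced from 89.9 to 85.10 dB SPL: IL = 4.80 dB.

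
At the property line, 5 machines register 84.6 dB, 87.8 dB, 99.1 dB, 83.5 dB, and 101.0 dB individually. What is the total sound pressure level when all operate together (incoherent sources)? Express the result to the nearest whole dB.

103 dB

For uncorrelated sources the intensities add, so convert each level to linear form, sum, and take 10·log₁₀ of the total.
Σ 10^(L/10) = 10^(84.6/10) + 10^(87.8/10) + 10^(99.1/10) + 10^(83.5/10) + 10^(101.0/10) = 2.183e+10.
L_total = 10·log₁₀(2.183e+10) = 103.39 dB.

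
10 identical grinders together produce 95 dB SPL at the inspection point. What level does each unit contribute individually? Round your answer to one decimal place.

85.0 dB SPL

For N identical incoherent sources L_total = L₁ + 10·log₁₀ N, so L₁ = 95 − 10·log₁₀(10) = 95 − 10.000.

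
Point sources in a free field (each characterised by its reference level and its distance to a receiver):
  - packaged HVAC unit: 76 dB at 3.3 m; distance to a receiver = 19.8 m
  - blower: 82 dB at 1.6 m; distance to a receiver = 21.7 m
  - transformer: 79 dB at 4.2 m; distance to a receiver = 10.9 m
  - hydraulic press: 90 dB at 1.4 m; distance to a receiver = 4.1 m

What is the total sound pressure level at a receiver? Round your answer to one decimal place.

Propagate each source to the receiver with L = L_ref − 20·log₁₀(r/r_ref), then add intensities.
packaged HVAC unit: 76 − 20·log₁₀(19.8/3.3) = 76 − 15.56 = 60.44 dB.
blower: 82 − 20·log₁₀(21.7/1.6) = 82 − 22.65 = 59.35 dB.
transformer: 79 − 20·log₁₀(10.9/4.2) = 79 − 8.28 = 70.72 dB.
hydraulic press: 90 − 20·log₁₀(4.1/1.4) = 90 − 9.33 = 80.67 dB.
Σ 10^(L/10) = 1.304e+08 → L_total = 10·log₁₀(1.304e+08) = 81.15 dB.

81.2 dB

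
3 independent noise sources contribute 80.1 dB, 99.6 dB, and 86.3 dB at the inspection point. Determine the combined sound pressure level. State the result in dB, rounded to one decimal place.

Incoherent sources combine by intensity addition: L_total = 10·log₁₀(Σ 10^(L_i/10)).
Σ 10^(L/10) = 10^(80.1/10) + 10^(99.6/10) + 10^(86.3/10) = 9.649e+09.
L_total = 10·log₁₀(9.649e+09) = 99.84 dB.

99.8 dB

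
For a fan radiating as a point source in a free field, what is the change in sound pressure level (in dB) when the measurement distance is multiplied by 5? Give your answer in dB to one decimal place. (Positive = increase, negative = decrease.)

With spherical spreading the level changes by −20·log₁₀(r₂/r₁).
ΔL = −20·log₁₀(5) = -13.98 dB.

-14.0 dB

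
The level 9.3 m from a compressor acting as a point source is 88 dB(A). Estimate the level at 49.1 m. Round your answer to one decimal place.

Spherical spreading from a point source gives a 20·log₁₀(r₂/r₁) drop.
L₂ = 88 − 20·log₁₀(49.1/9.3) = 88 − 14.452 = 73.55 dB(A).

73.5 dB(A)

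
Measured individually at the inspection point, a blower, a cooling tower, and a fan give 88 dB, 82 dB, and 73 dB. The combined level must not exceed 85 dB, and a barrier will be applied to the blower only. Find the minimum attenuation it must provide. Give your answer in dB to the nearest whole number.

7 dB

Fixed contribution from the other sources: Σ 10^(L/10) = 10^(82/10) + 10^(73/10) = 1.784e+08 (82.51 dB).
The limit corresponds to 10^(85/10) = 3.162e+08; subtracting the fixed part leaves 1.378e+08 for the blower, i.e. 81.39 dB.
So the blower must be reduced from 88 to 81.39 dB: IL = 6.61 dB.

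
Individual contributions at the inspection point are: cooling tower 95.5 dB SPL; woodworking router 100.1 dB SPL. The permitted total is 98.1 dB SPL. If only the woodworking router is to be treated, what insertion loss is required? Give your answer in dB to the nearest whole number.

The untreated sources together contribute 10^(95.5/10) = 3.548e+09, i.e. 95.50 dB SPL.
To meet 98.1 dB SPL overall, the treated woodworking router may contribute at most 10^(98.1/10) − 3.548e+09 = 2.908e+09, i.e. 94.64 dB SPL.
So the woodworking router must be reduced from 100.1 to 94.64 dB SPL: IL = 5.46 dB.

5 dB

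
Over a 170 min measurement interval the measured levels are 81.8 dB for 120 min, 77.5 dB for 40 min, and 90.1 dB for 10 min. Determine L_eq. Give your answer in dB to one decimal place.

Weight each interval's intensity by its duration and average over T = 170 min:
Σ tᵢ·10^(Lᵢ/10) = 120·10^(81.8/10) + 40·10^(77.5/10) + 10·10^(90.1/10) = 3.065e+10.
L_eq = 10·log₁₀(3.065e+10/170) = 82.56 dB.

82.6 dB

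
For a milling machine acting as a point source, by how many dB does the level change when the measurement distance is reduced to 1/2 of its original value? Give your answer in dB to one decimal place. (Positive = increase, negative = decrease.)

With spherical spreading the level changes by −20·log₁₀(r₂/r₁).
ΔL = −20·log₁₀(0.5) = +6.02 dB.

+6.0 dB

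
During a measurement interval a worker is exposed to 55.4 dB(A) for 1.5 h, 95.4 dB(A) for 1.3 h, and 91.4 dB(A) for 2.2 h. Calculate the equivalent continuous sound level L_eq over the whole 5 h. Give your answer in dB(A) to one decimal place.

L_eq = 10·log₁₀[(1/T)·Σ tᵢ·10^(Lᵢ/10)] with T = 5 h.
Σ tᵢ·10^(Lᵢ/10) = 1.5·10^(55.4/10) + 1.3·10^(95.4/10) + 2.2·10^(91.4/10) = 7.545e+09.
L_eq = 10·log₁₀(7.545e+09/5) = 91.79 dB(A).

91.8 dB(A)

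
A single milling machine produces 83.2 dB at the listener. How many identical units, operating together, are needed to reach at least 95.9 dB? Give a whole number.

19

The shortfall is 95.9 − 83.2 = 12.7 dB, and N units add 10·log₁₀ N, so need 10·log₁₀ N ≥ 12.7.
N ≥ 10^(12.7/10) = 18.621, so N = 19.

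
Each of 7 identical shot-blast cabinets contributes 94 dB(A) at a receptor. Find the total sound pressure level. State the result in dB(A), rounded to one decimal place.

L_total = L₁ + 10·log₁₀ N for N identical incoherent sources.
L_total = 94 + 10·log₁₀(7) = 94 + 8.451 = 102.45 dB(A).

102.5 dB(A)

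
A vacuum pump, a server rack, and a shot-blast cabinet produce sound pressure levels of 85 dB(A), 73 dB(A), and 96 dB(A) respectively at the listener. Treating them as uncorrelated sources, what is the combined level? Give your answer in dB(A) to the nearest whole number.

96 dB(A)

Incoherent sources combine by intensity addition: L_total = 10·log₁₀(Σ 10^(L_i/10)).
Σ 10^(L/10) = 10^(85/10) + 10^(73/10) + 10^(96/10) = 4.317e+09.
L_total = 10·log₁₀(4.317e+09) = 96.35 dB(A).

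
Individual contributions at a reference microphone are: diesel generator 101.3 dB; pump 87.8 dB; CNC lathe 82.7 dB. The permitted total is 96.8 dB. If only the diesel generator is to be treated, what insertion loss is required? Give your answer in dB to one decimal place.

5.3 dB

Fixed contribution from the other sources: Σ 10^(L/10) = 10^(87.8/10) + 10^(82.7/10) = 7.888e+08 (88.97 dB).
To meet 96.8 dB overall, the treated diesel generator may contribute at most 10^(96.8/10) − 7.888e+08 = 3.998e+09, i.e. 96.02 dB.
Required insertion loss = 101.3 − 96.02 = 5.28 dB.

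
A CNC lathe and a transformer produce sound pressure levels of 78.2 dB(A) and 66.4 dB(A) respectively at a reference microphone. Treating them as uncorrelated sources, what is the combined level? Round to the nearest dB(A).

78 dB(A)

Incoherent sources combine by intensity addition: L_total = 10·log₁₀(Σ 10^(L_i/10)).
Σ 10^(L/10) = 10^(78.2/10) + 10^(66.4/10) = 7.043e+07.
L_total = 10·log₁₀(7.043e+07) = 78.48 dB(A).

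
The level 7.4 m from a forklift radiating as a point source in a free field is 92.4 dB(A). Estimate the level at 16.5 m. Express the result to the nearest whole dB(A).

85 dB(A)

Point-source attenuation: ΔL = 20·log₁₀(r₂/r₁) = 20·log₁₀(16.5/7.4) = 6.965 dB.
L₂ = 92.4 − 20·log₁₀(16.5/7.4) = 92.4 − 6.965 = 85.43 dB(A).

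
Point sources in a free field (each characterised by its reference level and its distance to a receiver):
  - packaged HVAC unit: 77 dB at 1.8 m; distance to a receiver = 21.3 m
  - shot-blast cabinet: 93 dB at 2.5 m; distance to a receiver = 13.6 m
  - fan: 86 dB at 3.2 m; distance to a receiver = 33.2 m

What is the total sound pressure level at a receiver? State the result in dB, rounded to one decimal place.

Propagate each source to the receiver with L = L_ref − 20·log₁₀(r/r_ref), then add intensities.
packaged HVAC unit: 77 − 20·log₁₀(21.3/1.8) = 77 − 21.46 = 55.54 dB.
shot-blast cabinet: 93 − 20·log₁₀(13.6/2.5) = 93 − 14.71 = 78.29 dB.
fan: 86 − 20·log₁₀(33.2/3.2) = 86 − 20.32 = 65.68 dB.
Σ 10^(L/10) = 7.148e+07 → L_total = 10·log₁₀(7.148e+07) = 78.54 dB.

78.5 dB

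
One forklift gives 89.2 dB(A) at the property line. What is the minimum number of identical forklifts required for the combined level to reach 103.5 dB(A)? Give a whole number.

27

Need L₁ + 10·log₁₀ N ≥ 103.5, i.e. log₁₀ N ≥ 1.43.
N ≥ 10^(14.3/10) = 26.915, so N = 27.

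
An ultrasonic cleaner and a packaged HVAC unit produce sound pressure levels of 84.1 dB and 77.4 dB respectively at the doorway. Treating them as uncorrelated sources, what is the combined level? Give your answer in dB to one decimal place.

84.9 dB

Incoherent sources combine by intensity addition: L_total = 10·log₁₀(Σ 10^(L_i/10)).
Σ 10^(L/10) = 10^(84.1/10) + 10^(77.4/10) = 3.120e+08.
L_total = 10·log₁₀(3.120e+08) = 84.94 dB.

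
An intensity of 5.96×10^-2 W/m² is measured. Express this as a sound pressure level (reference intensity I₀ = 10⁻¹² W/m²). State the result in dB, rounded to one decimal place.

107.8 dB

L = 10·log₁₀(I/I₀) = 10·log₁₀(5.96×10^-2/10⁻¹²) = 10·log₁₀(5.96×10^10).
L = 10·(0.7752 + 10) = 107.75 dB.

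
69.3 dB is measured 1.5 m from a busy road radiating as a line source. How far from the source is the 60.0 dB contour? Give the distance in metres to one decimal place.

12.8 m

Line-source spreading drops the level by 10·log₁₀(r₂/r₁); inverting, r₂/r₁ = 10^(ΔL/10).
r₂ = 1.5·10^((69.3−60.0)/10) = 1.5·10^(9.3/10) = 12.77 m.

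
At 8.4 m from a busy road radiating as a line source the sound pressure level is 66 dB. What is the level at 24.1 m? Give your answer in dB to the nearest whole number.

61 dB

Line-source attenuation: ΔL = 10·log₁₀(r₂/r₁) = 10·log₁₀(24.1/8.4) = 4.577 dB.
L₂ = 66 − 10·log₁₀(24.1/8.4) = 66 − 4.577 = 61.42 dB.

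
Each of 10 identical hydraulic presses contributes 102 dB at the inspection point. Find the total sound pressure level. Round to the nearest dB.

N identical incoherent sources raise the level by 10·log₁₀ N.
L_total = 102 + 10·log₁₀(10) = 102 + 10.000 = 112.00 dB.

112 dB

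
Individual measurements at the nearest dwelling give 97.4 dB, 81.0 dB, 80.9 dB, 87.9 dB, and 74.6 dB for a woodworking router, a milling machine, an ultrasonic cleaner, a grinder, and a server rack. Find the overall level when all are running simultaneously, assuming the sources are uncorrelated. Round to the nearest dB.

98 dB

For uncorrelated sources the intensities add, so convert each level to linear form, sum, and take 10·log₁₀ of the total.
Σ 10^(L/10) = 10^(97.4/10) + 10^(81.0/10) + 10^(80.9/10) + 10^(87.9/10) + 10^(74.6/10) = 6.390e+09.
L_total = 10·log₁₀(6.390e+09) = 98.05 dB.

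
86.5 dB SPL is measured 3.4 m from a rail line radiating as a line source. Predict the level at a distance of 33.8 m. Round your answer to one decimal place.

Cylindrical spreading from a line source gives a 10·log₁₀(r₂/r₁) drop.
L₂ = 86.5 − 10·log₁₀(33.8/3.4) = 86.5 − 9.974 = 76.53 dB SPL.

76.5 dB SPL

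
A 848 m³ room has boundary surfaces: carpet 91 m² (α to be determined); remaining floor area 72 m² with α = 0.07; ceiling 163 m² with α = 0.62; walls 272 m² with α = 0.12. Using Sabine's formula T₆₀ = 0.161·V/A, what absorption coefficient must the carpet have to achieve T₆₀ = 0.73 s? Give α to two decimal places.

0.53

Required total absorption A = 0.161·848/0.73 = 187.02 m².
Absorption from the other surfaces = 72·0.07 + 163·0.62 + 272·0.12 = 138.74 m², so the carpet must supply 48.28 m² over 91 m².
α = 48.28/91 = 0.531.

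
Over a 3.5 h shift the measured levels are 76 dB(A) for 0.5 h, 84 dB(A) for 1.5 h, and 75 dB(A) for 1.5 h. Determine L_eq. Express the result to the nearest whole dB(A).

Weight each interval's intensity by its duration and average over T = 3.5 h:
Σ tᵢ·10^(Lᵢ/10) = 0.5·10^(76/10) + 1.5·10^(84/10) + 1.5·10^(75/10) = 4.441e+08.
L_eq = 10·log₁₀(4.441e+08/3.5) = 81.03 dB(A).

81 dB(A)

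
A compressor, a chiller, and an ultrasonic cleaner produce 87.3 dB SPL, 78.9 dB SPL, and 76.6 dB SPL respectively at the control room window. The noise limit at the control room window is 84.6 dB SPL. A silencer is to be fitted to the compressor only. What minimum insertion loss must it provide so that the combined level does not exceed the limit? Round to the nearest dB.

The untreated sources together contribute 10^(78.9/10) + 10^(76.6/10) = 1.233e+08, i.e. 80.91 dB SPL.
The limit corresponds to 10^(84.6/10) = 2.884e+08; subtracting the fixed part leaves 1.651e+08 for the compressor, i.e. 82.18 dB SPL.
So the compressor must be reduced from 87.3 to 82.18 dB SPL: IL = 5.12 dB.

5 dB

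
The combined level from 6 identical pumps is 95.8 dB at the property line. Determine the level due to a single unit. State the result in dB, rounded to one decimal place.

Dividing the total intensity by 6 lowers the level by 10·log₁₀ 6 = 7.782 dB: L₁ = 95.8 − 7.782.

88.0 dB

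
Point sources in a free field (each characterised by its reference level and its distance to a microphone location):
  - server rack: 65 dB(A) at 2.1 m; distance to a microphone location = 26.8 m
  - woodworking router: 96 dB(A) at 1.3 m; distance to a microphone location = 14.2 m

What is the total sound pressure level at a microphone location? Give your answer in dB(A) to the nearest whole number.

First find each source's level at the receiver (point-source: −20·log₁₀(r/r_ref)), then combine on an intensity basis.
server rack: 65 − 20·log₁₀(26.8/2.1) = 65 − 22.12 = 42.88 dB(A).
woodworking router: 96 − 20·log₁₀(14.2/1.3) = 96 − 20.77 = 75.23 dB(A).
Σ 10^(L/10) = 3.339e+07 → L_total = 10·log₁₀(3.339e+07) = 75.24 dB(A).

75 dB(A)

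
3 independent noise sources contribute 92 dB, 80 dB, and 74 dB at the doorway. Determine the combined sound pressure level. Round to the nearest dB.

92 dB

For uncorrelated sources the intensities add, so convert each level to linear form, sum, and take 10·log₁₀ of the total.
Σ 10^(L/10) = 10^(92/10) + 10^(80/10) + 10^(74/10) = 1.710e+09.
L_total = 10·log₁₀(1.710e+09) = 92.33 dB.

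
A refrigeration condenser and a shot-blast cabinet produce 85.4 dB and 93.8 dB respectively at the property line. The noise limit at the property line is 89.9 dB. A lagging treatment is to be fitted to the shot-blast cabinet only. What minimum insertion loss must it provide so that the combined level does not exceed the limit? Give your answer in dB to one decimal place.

The untreated sources together contribute 10^(85.4/10) = 3.467e+08, i.e. 85.40 dB.
To meet 89.9 dB overall, the treated shot-blast cabinet may contribute at most 10^(89.9/10) − 3.467e+08 = 6.305e+08, i.e. 88.00 dB.
Required insertion loss = 93.8 − 88.00 = 5.80 dB.

5.8 dB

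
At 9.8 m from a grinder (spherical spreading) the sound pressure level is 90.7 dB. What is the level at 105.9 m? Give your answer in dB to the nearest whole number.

Point-source attenuation: ΔL = 20·log₁₀(r₂/r₁) = 20·log₁₀(105.9/9.8) = 20.673 dB.
L₂ = 90.7 − 20·log₁₀(105.9/9.8) = 90.7 − 20.673 = 70.03 dB.

70 dB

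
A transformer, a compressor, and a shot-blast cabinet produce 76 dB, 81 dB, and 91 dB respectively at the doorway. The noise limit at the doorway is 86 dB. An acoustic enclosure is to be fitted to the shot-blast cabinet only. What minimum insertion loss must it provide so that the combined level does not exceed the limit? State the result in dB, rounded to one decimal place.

7.3 dB

The untreated sources together contribute 10^(76/10) + 10^(81/10) = 1.657e+08, i.e. 82.19 dB.
To meet 86 dB overall, the treated shot-blast cabinet may contribute at most 10^(86/10) − 1.657e+08 = 2.324e+08, i.e. 83.66 dB.
Required insertion loss = 91 − 83.66 = 7.34 dB.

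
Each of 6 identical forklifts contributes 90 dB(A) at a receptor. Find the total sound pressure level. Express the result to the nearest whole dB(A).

N identical incoherent sources raise the level by 10·log₁₀ N.
L_total = 90 + 10·log₁₀(6) = 90 + 7.782 = 97.78 dB(A).

98 dB(A)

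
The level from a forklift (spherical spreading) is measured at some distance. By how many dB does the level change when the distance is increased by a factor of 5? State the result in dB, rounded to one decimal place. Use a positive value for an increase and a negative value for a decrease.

-14.0 dB

A point source loses 6 dB per doubling of distance; generally ΔL = −20·log₁₀(r₂/r₁).
ΔL = −20·log₁₀(5) = -13.98 dB.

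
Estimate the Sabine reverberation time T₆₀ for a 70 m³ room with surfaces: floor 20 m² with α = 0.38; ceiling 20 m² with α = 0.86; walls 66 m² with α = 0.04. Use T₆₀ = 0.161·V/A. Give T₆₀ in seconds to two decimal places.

0.41 s

Total absorption A = 20·0.38 + 20·0.86 + 66·0.04 = 27.44 m² sabins.
T₆₀ = 0.161 × 70 / 27.44 = 0.411 s.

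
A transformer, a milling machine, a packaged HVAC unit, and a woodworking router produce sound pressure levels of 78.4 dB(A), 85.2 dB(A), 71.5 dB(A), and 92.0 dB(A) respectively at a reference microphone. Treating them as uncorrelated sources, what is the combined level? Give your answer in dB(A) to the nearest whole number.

For uncorrelated sources the intensities add, so convert each level to linear form, sum, and take 10·log₁₀ of the total.
Σ 10^(L/10) = 10^(78.4/10) + 10^(85.2/10) + 10^(71.5/10) + 10^(92.0/10) = 1.999e+09.
L_total = 10·log₁₀(1.999e+09) = 93.01 dB(A).

93 dB(A)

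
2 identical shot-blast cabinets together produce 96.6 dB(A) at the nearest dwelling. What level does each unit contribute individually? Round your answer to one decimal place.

Dividing the total intensity by 2 lowers the level by 10·log₁₀ 2 = 3.010 dB: L₁ = 96.6 − 3.010.

93.6 dB(A)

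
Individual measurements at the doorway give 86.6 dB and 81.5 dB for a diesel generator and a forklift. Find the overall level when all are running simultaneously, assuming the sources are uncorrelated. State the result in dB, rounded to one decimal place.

87.8 dB

For uncorrelated sources the intensities add, so convert each level to linear form, sum, and take 10·log₁₀ of the total.
Σ 10^(L/10) = 10^(86.6/10) + 10^(81.5/10) = 5.983e+08.
L_total = 10·log₁₀(5.983e+08) = 87.77 dB.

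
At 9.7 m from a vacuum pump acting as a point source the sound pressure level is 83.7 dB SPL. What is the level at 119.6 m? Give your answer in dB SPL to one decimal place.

For a point source, L₂ = L₁ − 20·log₁₀(r₂/r₁).
L₂ = 83.7 − 20·log₁₀(119.6/9.7) = 83.7 − 21.819 = 61.88 dB SPL.

61.9 dB SPL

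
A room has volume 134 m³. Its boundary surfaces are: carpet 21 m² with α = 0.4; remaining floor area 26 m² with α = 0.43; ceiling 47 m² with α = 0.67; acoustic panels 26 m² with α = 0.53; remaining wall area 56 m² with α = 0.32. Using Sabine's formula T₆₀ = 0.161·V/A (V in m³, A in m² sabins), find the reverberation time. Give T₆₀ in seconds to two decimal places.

0.26 s

A = Σ Sᵢαᵢ = 21·0.4 + 26·0.43 + 47·0.67 + 26·0.53 + 56·0.32 = 82.77 m².
T₆₀ = 0.161 × 134 / 82.77 = 0.261 s.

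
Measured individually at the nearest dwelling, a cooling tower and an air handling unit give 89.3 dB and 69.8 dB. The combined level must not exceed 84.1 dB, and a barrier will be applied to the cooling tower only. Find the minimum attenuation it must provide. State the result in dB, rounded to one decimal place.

5.4 dB

Fixed contribution from the other source: Σ 10^(L/10) = 10^(69.8/10) = 9.550e+06 (69.80 dB).
The limit corresponds to 10^(84.1/10) = 2.570e+08; subtracting the fixed part leaves 2.475e+08 for the cooling tower, i.e. 83.94 dB.
Required insertion loss = 89.3 − 83.94 = 5.36 dB.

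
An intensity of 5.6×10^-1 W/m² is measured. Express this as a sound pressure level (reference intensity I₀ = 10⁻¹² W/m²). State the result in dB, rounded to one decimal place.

117.5 dB

Dividing by I₀ shifts the exponent by 12: I/I₀ = 5.6×10^11.
L = 10·(0.7482 + 11) = 117.48 dB.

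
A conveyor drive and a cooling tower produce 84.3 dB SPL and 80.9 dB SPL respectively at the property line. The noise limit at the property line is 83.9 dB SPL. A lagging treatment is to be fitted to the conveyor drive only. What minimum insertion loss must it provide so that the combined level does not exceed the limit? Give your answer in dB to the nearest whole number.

3 dB

The untreated sources together contribute 10^(80.9/10) = 1.230e+08, i.e. 80.90 dB SPL.
To meet 83.9 dB SPL overall, the treated conveyor drive may contribute at most 10^(83.9/10) − 1.230e+08 = 1.224e+08, i.e. 80.88 dB SPL.
So the conveyor drive must be reduced from 84.3 to 80.88 dB SPL: IL = 3.42 dB.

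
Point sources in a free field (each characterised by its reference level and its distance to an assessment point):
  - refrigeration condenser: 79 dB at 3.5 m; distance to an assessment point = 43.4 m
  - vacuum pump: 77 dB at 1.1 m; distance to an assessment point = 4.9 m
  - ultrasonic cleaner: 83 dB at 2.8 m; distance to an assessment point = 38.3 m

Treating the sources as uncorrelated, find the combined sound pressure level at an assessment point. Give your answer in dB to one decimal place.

66.1 dB

Propagate each source to the receiver with L = L_ref − 20·log₁₀(r/r_ref), then add intensities.
refrigeration condenser: 79 − 20·log₁₀(43.4/3.5) = 79 − 21.87 = 57.13 dB.
vacuum pump: 77 − 20·log₁₀(4.9/1.1) = 77 − 12.98 = 64.02 dB.
ultrasonic cleaner: 83 − 20·log₁₀(38.3/2.8) = 83 − 22.72 = 60.28 dB.
Σ 10^(L/10) = 4.109e+06 → L_total = 10·log₁₀(4.109e+06) = 66.14 dB.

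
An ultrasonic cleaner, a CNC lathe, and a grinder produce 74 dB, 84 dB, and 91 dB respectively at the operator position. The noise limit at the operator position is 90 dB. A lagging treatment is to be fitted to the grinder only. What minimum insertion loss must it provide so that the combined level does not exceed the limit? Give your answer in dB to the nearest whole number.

Fixed contribution from the other sources: Σ 10^(L/10) = 10^(74/10) + 10^(84/10) = 2.763e+08 (84.41 dB).
To meet 90 dB overall, the treated grinder may contribute at most 10^(90/10) − 2.763e+08 = 7.237e+08, i.e. 88.60 dB.
Required insertion loss = 91 − 88.60 = 2.40 dB.

2 dB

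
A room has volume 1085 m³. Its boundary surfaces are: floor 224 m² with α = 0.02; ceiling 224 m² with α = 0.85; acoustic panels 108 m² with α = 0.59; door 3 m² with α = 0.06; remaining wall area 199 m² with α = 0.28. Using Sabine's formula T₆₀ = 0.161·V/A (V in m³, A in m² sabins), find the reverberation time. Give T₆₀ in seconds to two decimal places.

0.56 s

Summing Sᵢαᵢ: 224·0.02 + 224·0.85 + 108·0.59 + 3·0.06 + 199·0.28 = 314.50 m².
T₆₀ = 0.161 × 1085 / 314.50 = 0.555 s.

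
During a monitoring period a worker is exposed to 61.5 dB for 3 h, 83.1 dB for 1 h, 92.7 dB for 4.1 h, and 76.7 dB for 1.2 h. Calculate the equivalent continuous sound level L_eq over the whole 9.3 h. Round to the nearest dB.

89 dB

L_eq = 10·log₁₀[(1/T)·Σ tᵢ·10^(Lᵢ/10)] with T = 9.3 h.
Σ tᵢ·10^(Lᵢ/10) = 3·10^(61.5/10) + 1·10^(83.1/10) + 4.1·10^(92.7/10) + 1.2·10^(76.7/10) = 7.899e+09.
L_eq = 10·log₁₀(7.899e+09/9.3) = 89.29 dB.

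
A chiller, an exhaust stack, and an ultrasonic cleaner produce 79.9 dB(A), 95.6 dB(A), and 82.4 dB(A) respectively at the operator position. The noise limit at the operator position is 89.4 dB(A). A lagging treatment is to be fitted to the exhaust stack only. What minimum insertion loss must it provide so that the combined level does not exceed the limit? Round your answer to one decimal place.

Fixed contribution from the other sources: Σ 10^(L/10) = 10^(79.9/10) + 10^(82.4/10) = 2.715e+08 (84.34 dB(A)).
The limit corresponds to 10^(89.4/10) = 8.710e+08; subtracting the fixed part leaves 5.995e+08 for the exhaust stack, i.e. 87.78 dB(A).
Required insertion loss = 95.6 − 87.78 = 7.82 dB.

7.8 dB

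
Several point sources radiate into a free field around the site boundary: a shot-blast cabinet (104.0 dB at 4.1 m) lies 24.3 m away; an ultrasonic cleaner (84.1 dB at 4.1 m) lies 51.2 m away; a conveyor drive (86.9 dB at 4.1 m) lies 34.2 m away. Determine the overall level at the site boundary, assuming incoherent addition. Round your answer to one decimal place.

Propagate each source to the receiver with L = L_ref − 20·log₁₀(r/r_ref), then add intensities.
shot-blast cabinet: 104.0 − 20·log₁₀(24.3/4.1) = 104.0 − 15.46 = 88.54 dB.
ultrasonic cleaner: 84.1 − 20·log₁₀(51.2/4.1) = 84.1 − 21.93 = 62.17 dB.
conveyor drive: 86.9 − 20·log₁₀(34.2/4.1) = 86.9 − 18.42 = 68.48 dB.
Σ 10^(L/10) = 7.238e+08 → L_total = 10·log₁₀(7.238e+08) = 88.60 dB.

88.6 dB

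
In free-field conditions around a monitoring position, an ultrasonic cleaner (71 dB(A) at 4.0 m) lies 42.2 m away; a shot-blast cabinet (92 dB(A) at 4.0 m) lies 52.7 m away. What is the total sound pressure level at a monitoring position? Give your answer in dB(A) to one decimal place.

First find each source's level at the receiver (point-source: −20·log₁₀(r/r_ref)), then combine on an intensity basis.
ultrasonic cleaner: 71 − 20·log₁₀(42.2/4.0) = 71 − 20.47 = 50.53 dB(A).
shot-blast cabinet: 92 − 20·log₁₀(52.7/4.0) = 92 − 22.40 = 69.60 dB(A).
Σ 10^(L/10) = 9.244e+06 → L_total = 10·log₁₀(9.244e+06) = 69.66 dB(A).

69.7 dB(A)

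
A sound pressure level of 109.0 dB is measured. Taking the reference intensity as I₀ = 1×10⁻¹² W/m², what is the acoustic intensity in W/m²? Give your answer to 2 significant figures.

I/I₀ = 10^(109.0/10) = 7.943e+10, so I = 7.943e+10 × 10⁻¹² W/m².

0.079 W/m²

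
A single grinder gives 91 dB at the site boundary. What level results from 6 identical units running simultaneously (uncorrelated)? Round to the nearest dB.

L_total = L₁ + 10·log₁₀ N for N identical incoherent sources.
L_total = 91 + 10·log₁₀(6) = 91 + 7.782 = 98.78 dB.

99 dB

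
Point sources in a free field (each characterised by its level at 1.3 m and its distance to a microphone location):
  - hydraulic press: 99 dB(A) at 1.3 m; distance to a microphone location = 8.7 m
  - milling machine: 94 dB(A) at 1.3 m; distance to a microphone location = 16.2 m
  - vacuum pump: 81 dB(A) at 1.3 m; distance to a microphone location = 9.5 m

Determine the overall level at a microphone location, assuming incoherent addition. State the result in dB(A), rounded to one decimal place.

82.9 dB(A)

Apply inverse-square spreading to bring every level to the receiver, then sum 10^(L/10).
hydraulic press: 99 − 20·log₁₀(8.7/1.3) = 99 − 16.51 = 82.49 dB(A).
milling machine: 94 − 20·log₁₀(16.2/1.3) = 94 − 21.91 = 72.09 dB(A).
vacuum pump: 81 − 20·log₁₀(9.5/1.3) = 81 − 17.28 = 63.72 dB(A).
Σ 10^(L/10) = 1.959e+08 → L_total = 10·log₁₀(1.959e+08) = 82.92 dB(A).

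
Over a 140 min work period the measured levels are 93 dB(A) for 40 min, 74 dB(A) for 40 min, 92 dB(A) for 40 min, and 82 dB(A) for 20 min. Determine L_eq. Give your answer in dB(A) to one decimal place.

The energy average is taken in the linear domain: L_eq = 10·log₁₀[(Σ tᵢ·10^(Lᵢ/10))/T], T = 140 min.
Σ tᵢ·10^(Lᵢ/10) = 40·10^(93/10) + 40·10^(74/10) + 40·10^(92/10) + 20·10^(82/10) = 1.474e+11.
L_eq = 10·log₁₀(1.474e+11/140) = 90.22 dB(A).

90.2 dB(A)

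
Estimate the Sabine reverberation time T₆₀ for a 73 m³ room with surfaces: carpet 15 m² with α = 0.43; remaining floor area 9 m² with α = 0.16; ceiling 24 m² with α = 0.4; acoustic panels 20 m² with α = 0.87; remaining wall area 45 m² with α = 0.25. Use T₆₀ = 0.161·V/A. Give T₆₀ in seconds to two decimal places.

0.25 s

Summing Sᵢαᵢ: 15·0.43 + 9·0.16 + 24·0.4 + 20·0.87 + 45·0.25 = 46.14 m².
T₆₀ = 0.161·V/A = 0.161·73/46.14 = 0.255 s.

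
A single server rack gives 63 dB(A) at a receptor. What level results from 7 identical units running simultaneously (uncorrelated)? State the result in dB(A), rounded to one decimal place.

71.5 dB(A)

L_total = L₁ + 10·log₁₀ N for N identical incoherent sources.
L_total = 63 + 10·log₁₀(7) = 63 + 8.451 = 71.45 dB(A).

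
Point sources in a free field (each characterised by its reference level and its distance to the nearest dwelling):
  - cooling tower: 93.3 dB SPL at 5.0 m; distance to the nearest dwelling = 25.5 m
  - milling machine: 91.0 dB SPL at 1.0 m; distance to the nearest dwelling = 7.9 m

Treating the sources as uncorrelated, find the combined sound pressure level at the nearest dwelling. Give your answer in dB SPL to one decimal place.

80.1 dB SPL

Apply inverse-square spreading to bring every level to the receiver, then sum 10^(L/10).
cooling tower: 93.3 − 20·log₁₀(25.5/5.0) = 93.3 − 14.15 = 79.15 dB SPL.
milling machine: 91.0 − 20·log₁₀(7.9/1.0) = 91.0 − 17.95 = 73.05 dB SPL.
Σ 10^(L/10) = 1.024e+08 → L_total = 10·log₁₀(1.024e+08) = 80.10 dB SPL.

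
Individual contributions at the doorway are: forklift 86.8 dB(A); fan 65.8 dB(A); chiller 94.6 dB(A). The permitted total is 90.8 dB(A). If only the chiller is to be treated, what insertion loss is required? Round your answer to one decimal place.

6.0 dB

The untreated sources together contribute 10^(86.8/10) + 10^(65.8/10) = 4.824e+08, i.e. 86.83 dB(A).
To meet 90.8 dB(A) overall, the treated chiller may contribute at most 10^(90.8/10) − 4.824e+08 = 7.198e+08, i.e. 88.57 dB(A).
Required insertion loss = 94.6 − 88.57 = 6.03 dB.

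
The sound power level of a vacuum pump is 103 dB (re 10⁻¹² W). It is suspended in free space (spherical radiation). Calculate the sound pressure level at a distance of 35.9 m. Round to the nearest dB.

The power spreads over a sphere of area 4π·r², so L_p = L_w − 10·log₁₀(4π·r²).
4π·r² = 1.62e+04 m², 10·log₁₀ of that is 42.094 dB.
L_p = 103 − 42.094 = 60.91 dB.

61 dB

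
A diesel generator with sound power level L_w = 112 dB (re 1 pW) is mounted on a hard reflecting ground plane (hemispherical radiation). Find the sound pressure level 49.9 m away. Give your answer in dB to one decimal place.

Free-field hemispherical radiation: L_p = L_w − 10·log₁₀(2π·r²), r = 49.9 m.
2π·r² = 1.565e+04 m², 10·log₁₀ of that is 41.944 dB.
L_p = 112 − 41.944 = 70.06 dB.

70.1 dB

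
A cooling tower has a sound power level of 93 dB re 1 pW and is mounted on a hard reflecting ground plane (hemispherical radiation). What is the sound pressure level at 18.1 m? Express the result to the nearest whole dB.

60 dB

L_p = L_w − 10·log₁₀(2π·r²) with r = 18.1 m.
2π·r² = 2058 m², 10·log₁₀ of that is 33.135 dB.
L_p = 93 − 33.135 = 59.86 dB.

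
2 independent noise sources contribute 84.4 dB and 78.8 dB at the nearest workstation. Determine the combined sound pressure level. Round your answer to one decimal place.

85.5 dB

Incoherent sources combine by intensity addition: L_total = 10·log₁₀(Σ 10^(L_i/10)).
Σ 10^(L/10) = 10^(84.4/10) + 10^(78.8/10) = 3.513e+08.
L_total = 10·log₁₀(3.513e+08) = 85.46 dB.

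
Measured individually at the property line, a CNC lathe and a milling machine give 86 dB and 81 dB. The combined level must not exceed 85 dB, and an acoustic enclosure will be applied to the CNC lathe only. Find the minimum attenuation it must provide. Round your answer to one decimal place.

3.2 dB

The untreated sources together contribute 10^(81/10) = 1.259e+08, i.e. 81.00 dB.
The limit corresponds to 10^(85/10) = 3.162e+08; subtracting the fixed part leaves 1.903e+08 for the CNC lathe, i.e. 82.80 dB.
Required insertion loss = 86 − 82.80 = 3.20 dB.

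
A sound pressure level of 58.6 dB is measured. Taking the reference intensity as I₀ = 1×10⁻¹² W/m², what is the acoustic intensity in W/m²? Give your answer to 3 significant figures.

I = I₀·10^(L/10) = 10⁻¹² × 10^(58.6/10) = 10^(-6.140).

7.24e-07 W/m²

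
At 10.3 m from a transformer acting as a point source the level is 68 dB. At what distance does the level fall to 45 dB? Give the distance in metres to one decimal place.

For a point source L₁ − L₂ = 20·log₁₀(r₂/r₁), so r₂ = r₁·10^((L₁−L₂)/20).
r₂ = 10.3·10^((68−45)/20) = 10.3·10^(23.0/20) = 145.49 m.

145.5 m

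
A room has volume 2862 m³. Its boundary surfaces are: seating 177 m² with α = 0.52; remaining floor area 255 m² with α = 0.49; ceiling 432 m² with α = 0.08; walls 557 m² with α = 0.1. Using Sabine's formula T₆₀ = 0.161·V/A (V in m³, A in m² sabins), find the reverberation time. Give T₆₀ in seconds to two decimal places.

A = Σ Sᵢαᵢ = 177·0.52 + 255·0.49 + 432·0.08 + 557·0.1 = 307.25 m².
T₆₀ = 0.161·V/A = 0.161·2862/307.25 = 1.500 s.

1.50 s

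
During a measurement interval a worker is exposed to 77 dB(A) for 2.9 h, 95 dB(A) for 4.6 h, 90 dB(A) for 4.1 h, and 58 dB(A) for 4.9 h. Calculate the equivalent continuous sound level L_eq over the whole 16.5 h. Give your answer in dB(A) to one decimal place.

L_eq = 10·log₁₀[(1/T)·Σ tᵢ·10^(Lᵢ/10)] with T = 16.5 h.
Σ tᵢ·10^(Lᵢ/10) = 2.9·10^(77/10) + 4.6·10^(95/10) + 4.1·10^(90/10) + 4.9·10^(58/10) = 1.879e+10.
L_eq = 10·log₁₀(1.879e+10/16.5) = 90.57 dB(A).

90.6 dB(A)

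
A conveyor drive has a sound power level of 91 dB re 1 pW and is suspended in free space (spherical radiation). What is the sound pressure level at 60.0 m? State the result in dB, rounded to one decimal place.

Free-field spherical radiation: L_p = L_w − 10·log₁₀(4π·r²), r = 60.0 m.
4π·r² = 4.524e+04 m², 10·log₁₀ of that is 46.555 dB.
L_p = 91 − 46.555 = 44.44 dB.

44.4 dB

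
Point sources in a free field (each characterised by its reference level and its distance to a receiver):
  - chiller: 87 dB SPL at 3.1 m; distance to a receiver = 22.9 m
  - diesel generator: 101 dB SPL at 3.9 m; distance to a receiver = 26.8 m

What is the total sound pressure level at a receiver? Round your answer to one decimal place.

84.4 dB SPL

First find each source's level at the receiver (point-source: −20·log₁₀(r/r_ref)), then combine on an intensity basis.
chiller: 87 − 20·log₁₀(22.9/3.1) = 87 − 17.37 = 69.63 dB SPL.
diesel generator: 101 − 20·log₁₀(26.8/3.9) = 101 − 16.74 = 84.26 dB SPL.
Σ 10^(L/10) = 2.758e+08 → L_total = 10·log₁₀(2.758e+08) = 84.41 dB SPL.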